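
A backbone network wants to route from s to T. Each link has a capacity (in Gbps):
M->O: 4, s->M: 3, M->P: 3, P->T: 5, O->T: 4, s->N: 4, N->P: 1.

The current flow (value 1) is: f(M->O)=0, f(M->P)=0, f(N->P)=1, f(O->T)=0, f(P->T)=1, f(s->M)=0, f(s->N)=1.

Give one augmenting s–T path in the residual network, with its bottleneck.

Residual along s->M->P->T: s->M: 3, M->P: 3, P->T: 4.
Bottleneck = min = 3.

s->M->P->T, bottleneck 3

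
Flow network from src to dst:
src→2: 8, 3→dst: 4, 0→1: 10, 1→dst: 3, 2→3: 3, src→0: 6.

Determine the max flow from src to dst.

6

Augment src→2→3→dst: bottleneck 3. Total 3.
Augment src→0→1→dst: bottleneck 3. Total 6.
No augmenting path remains in the residual graph.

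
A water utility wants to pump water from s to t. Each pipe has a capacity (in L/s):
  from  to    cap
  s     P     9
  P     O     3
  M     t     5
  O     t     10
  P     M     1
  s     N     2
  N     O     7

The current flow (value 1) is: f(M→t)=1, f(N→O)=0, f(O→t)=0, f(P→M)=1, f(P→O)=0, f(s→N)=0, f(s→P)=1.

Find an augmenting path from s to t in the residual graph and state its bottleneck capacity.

s→P→O→t, bottleneck 3

Residual along s→P→O→t: s→P: 8, P→O: 3, O→t: 10.
Bottleneck = min = 3.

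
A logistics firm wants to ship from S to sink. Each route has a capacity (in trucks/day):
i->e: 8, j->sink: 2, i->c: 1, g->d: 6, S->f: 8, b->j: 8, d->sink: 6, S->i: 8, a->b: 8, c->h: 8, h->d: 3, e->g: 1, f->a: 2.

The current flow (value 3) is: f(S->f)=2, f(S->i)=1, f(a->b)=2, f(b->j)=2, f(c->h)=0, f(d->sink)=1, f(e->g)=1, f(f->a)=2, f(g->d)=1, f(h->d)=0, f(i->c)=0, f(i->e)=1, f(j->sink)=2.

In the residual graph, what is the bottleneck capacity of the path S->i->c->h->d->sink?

Residual capacities along the path: S->i: 7, i->c: 1, c->h: 8, h->d: 3, d->sink: 5.
Minimum is 1.

1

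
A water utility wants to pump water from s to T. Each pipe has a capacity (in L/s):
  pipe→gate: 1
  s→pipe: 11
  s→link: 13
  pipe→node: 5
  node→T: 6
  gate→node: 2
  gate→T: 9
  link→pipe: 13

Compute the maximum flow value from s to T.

Augment s→pipe→gate→T: bottleneck 1. Total 1.
Augment s→pipe→node→T: bottleneck 5. Total 6.
No augmenting path remains in the residual graph.

6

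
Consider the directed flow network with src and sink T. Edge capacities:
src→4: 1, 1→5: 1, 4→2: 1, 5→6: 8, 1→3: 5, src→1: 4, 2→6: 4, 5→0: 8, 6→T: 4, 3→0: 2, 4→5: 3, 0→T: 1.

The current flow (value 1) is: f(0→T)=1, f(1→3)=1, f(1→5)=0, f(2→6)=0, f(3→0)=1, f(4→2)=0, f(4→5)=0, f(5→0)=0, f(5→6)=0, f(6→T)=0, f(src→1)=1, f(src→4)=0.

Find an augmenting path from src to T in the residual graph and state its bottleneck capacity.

Residual along src→1→5→6→T: src→1: 3, 1→5: 1, 5→6: 8, 6→T: 4.
Bottleneck = min = 1.

src→1→5→6→T, bottleneck 1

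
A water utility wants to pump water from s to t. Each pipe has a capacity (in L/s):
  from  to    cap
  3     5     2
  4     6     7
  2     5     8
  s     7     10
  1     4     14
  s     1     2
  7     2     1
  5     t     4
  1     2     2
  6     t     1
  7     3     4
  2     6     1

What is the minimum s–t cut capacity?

Max flow = 5 (via 4 augmenting paths).
In the residual at optimum, the set reachable from s is {3, 7, s}.
Cut edges: s->1 (cap 2), 7->2 (cap 1), 3->5 (cap 2). Sum = 5.

5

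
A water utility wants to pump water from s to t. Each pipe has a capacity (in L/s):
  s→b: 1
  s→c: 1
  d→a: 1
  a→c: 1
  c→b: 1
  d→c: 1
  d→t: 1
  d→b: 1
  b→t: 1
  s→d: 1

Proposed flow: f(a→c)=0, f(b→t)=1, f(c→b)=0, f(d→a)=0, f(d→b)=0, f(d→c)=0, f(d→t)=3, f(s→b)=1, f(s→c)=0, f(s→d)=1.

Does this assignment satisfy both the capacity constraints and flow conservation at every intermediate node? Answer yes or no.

No

Capacity violated on d→t: flow 3 > capacity 1.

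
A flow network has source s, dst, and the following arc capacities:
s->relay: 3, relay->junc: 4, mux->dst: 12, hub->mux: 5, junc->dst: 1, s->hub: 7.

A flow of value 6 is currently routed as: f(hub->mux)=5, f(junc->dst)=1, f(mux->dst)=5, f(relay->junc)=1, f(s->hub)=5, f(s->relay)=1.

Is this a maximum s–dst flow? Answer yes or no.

Yes

Residual reachable from s: {hub, junc, relay, s}; dst is not reachable.
Saturated cut: hub->mux, junc->dst with total capacity 6 = current flow value. Flow is maximum.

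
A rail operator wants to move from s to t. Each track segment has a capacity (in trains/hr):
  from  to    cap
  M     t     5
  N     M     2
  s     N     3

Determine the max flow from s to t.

2

Augment s->N->M->t: bottleneck 2. Total 2.
No augmenting path remains in the residual graph.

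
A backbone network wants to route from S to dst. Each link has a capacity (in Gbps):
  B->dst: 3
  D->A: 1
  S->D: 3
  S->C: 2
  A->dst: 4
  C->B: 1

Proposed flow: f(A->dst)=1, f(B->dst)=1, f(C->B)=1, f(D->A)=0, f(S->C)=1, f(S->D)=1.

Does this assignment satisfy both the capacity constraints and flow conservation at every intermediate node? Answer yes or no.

Conservation fails at D: inflow 1 ≠ outflow 0.

No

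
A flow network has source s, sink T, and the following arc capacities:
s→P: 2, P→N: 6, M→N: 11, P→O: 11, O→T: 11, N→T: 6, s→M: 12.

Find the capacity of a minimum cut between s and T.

8

Max flow = 8 (via 2 augmenting paths).
In the residual at optimum, the set reachable from s is {M, N, s}.
Cut edges: s→P (cap 2), N→T (cap 6). Sum = 8.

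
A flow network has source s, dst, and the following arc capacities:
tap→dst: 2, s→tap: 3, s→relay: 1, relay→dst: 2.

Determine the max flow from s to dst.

3

Augment s→relay→dst: bottleneck 1. Total 1.
Augment s→tap→dst: bottleneck 2. Total 3.
No augmenting path remains in the residual graph.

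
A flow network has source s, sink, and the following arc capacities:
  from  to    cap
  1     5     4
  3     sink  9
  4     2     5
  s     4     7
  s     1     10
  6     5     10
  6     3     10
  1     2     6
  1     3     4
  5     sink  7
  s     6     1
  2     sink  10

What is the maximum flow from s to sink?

Augment s→6→3→sink: bottleneck 1. Total 1.
Augment s→1→5→sink: bottleneck 4. Total 5.
Augment s→1→3→sink: bottleneck 4. Total 9.
Augment s→1→2→sink: bottleneck 2. Total 11.
Augment s→4→2→sink: bottleneck 5. Total 16.
No augmenting path remains in the residual graph.

16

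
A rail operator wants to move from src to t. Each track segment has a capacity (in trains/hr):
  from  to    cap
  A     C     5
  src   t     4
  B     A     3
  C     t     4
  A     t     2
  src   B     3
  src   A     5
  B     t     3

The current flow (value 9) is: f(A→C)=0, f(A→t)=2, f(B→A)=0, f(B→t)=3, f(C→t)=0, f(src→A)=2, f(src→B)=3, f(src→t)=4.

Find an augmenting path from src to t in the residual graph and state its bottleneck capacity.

Residual along src→A→C→t: src→A: 3, A→C: 5, C→t: 4.
Bottleneck = min = 3.

src→A→C→t, bottleneck 3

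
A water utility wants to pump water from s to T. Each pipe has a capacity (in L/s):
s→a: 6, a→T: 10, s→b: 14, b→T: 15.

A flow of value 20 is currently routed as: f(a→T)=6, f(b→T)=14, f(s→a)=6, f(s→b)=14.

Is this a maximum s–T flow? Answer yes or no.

Residual reachable from s: {s}; T is not reachable.
Saturated cut: s→b, s→a with total capacity 20 = current flow value. Flow is maximum.

Yes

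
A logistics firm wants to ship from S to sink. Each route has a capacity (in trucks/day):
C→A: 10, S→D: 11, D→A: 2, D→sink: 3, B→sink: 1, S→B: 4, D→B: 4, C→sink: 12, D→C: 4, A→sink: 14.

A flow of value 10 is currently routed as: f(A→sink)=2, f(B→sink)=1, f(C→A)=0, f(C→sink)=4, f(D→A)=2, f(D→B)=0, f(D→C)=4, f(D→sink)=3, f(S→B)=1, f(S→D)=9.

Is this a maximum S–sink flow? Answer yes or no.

Residual reachable from S: {B, D, S}; sink is not reachable.
Saturated cut: D→C, D→A, D→sink, B→sink with total capacity 10 = current flow value. Flow is maximum.

Yes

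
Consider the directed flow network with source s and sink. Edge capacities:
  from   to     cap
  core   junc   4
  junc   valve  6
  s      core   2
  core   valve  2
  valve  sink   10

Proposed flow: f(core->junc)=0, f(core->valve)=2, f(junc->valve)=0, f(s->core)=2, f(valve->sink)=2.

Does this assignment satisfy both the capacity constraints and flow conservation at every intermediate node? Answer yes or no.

Yes

Every edge has 0 ≤ f(e) ≤ cap(e).
At each intermediate node, inflow equals outflow.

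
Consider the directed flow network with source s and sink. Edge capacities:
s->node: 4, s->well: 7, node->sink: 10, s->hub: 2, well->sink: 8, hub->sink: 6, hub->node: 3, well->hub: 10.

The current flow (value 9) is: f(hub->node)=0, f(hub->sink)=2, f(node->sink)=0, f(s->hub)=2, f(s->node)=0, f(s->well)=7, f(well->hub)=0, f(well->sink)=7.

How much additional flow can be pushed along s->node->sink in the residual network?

4

Residual capacities along the path: s->node: 4, node->sink: 10.
Minimum is 4.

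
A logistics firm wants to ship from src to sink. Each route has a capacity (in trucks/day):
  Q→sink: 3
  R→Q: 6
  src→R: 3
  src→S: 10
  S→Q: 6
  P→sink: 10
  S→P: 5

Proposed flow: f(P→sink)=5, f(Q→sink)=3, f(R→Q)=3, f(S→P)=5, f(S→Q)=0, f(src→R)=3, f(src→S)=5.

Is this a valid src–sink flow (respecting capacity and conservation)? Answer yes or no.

Every edge has 0 ≤ f(e) ≤ cap(e).
At each intermediate node, inflow equals outflow.

Yes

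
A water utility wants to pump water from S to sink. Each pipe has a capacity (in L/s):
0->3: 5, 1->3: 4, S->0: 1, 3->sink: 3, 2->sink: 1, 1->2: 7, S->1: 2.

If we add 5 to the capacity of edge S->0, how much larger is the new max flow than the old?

1

Original max flow = 3.
After raising cap(S->0), augmenting paths through that edge carry 1 more unit.
New max flow = 4. Increase = 1.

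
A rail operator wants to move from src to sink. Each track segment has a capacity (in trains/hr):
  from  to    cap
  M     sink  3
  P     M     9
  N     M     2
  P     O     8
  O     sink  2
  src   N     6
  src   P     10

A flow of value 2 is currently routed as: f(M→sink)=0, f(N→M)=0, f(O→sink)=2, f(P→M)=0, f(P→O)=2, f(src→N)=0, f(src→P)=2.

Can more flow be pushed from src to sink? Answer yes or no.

Yes

Residual path src→P→M→sink has bottleneck 3 > 0.
Pushing 3 along it raises the flow to 5, so the given flow is not maximum.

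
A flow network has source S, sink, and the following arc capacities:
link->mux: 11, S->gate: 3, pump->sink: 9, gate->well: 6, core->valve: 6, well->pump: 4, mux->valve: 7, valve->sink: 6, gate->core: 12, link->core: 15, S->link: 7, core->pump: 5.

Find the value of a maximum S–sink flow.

Augment S->gate->well->pump->sink: bottleneck 3. Total 3.
Augment S->link->core->pump->sink: bottleneck 5. Total 8.
Augment S->link->core->valve->sink: bottleneck 2. Total 10.
No augmenting path remains in the residual graph.

10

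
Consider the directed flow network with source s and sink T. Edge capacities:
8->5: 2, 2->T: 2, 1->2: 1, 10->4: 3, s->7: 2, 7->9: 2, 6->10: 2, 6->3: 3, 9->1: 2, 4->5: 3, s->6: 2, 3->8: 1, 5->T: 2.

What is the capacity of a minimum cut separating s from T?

Max flow = 3 (via 2 augmenting paths).
In the residual at optimum, the set reachable from s is {1, 7, 9, s}.
Cut edges: 1->2 (cap 1), s->6 (cap 2). Sum = 3.

3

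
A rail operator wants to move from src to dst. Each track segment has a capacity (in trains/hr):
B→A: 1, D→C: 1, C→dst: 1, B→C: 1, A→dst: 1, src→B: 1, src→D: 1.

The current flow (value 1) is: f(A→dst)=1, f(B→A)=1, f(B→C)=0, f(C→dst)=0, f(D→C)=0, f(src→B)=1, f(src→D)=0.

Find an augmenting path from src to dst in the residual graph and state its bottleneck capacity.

src→D→C→dst, bottleneck 1

Residual along src→D→C→dst: src→D: 1, D→C: 1, C→dst: 1.
Bottleneck = min = 1.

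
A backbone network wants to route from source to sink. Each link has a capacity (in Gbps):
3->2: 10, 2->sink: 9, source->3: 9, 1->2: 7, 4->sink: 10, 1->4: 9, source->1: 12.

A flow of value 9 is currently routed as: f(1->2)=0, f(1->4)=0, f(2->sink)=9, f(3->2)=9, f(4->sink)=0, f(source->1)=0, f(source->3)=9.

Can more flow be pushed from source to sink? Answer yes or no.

Residual path source->1->4->sink has bottleneck 9 > 0.
Pushing 9 along it raises the flow to 18, so the given flow is not maximum.

Yes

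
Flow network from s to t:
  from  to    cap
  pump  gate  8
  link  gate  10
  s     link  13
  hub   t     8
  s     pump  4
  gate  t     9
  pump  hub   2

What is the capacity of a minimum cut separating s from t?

Max flow = 11 (via 3 augmenting paths).
In the residual at optimum, the set reachable from s is {gate, link, pump, s}.
Cut edges: pump->hub (cap 2), gate->t (cap 9). Sum = 11.

11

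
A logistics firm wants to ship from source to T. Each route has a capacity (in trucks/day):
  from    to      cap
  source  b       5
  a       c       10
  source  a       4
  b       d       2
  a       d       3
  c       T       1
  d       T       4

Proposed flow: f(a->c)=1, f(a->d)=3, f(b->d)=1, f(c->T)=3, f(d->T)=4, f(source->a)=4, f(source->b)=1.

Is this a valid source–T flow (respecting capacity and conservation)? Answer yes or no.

Capacity violated on c->T: flow 3 > capacity 1.

No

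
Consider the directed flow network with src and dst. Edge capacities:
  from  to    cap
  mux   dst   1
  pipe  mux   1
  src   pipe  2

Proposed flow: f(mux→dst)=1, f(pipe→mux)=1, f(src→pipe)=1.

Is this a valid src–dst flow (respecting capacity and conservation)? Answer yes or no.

Yes

Every edge has 0 ≤ f(e) ≤ cap(e).
At each intermediate node, inflow equals outflow.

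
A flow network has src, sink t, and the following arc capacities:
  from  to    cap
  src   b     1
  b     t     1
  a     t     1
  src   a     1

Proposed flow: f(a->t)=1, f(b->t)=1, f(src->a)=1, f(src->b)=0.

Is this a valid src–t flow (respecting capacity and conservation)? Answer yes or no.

Conservation fails at b: inflow 0 ≠ outflow 1.

No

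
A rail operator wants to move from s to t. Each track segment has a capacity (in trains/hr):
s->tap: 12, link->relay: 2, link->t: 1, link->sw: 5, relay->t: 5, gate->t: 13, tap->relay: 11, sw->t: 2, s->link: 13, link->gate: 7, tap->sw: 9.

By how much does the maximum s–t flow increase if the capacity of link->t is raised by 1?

Original max flow = 15.
After raising cap(link->t), augmenting paths through that edge carry 1 more unit.
New max flow = 16. Increase = 1.

1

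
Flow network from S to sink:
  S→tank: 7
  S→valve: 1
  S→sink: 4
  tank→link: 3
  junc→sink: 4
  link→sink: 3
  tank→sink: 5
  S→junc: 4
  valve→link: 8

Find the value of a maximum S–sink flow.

Augment S→sink: bottleneck 4. Total 4.
Augment S→tank→sink: bottleneck 5. Total 9.
Augment S→junc→sink: bottleneck 4. Total 13.
Augment S→tank→link→sink: bottleneck 2. Total 15.
Augment S→valve→link→sink: bottleneck 1. Total 16.
No augmenting path remains in the residual graph.

16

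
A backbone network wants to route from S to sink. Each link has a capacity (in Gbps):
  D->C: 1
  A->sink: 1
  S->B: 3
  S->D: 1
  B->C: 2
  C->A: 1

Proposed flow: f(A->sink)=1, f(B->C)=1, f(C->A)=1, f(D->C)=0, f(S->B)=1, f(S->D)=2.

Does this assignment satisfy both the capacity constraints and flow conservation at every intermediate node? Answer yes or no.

Capacity violated on S->D: flow 2 > capacity 1.

No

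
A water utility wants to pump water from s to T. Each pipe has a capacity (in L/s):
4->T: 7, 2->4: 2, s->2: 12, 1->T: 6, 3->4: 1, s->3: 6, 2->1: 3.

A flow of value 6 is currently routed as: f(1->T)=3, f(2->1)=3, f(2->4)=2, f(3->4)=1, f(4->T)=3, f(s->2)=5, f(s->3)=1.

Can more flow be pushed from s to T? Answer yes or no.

Residual reachable from s: {2, 3, s}; T is not reachable.
Saturated cut: 3->4, 2->4, 2->1 with total capacity 6 = current flow value. Flow is maximum.

No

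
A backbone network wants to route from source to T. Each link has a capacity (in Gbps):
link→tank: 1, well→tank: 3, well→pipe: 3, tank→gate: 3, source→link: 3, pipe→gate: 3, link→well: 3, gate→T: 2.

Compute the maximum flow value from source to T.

2

Augment source→link→tank→gate→T: bottleneck 1. Total 1.
Augment source→link→well→pipe→gate→T: bottleneck 1. Total 2.
No augmenting path remains in the residual graph.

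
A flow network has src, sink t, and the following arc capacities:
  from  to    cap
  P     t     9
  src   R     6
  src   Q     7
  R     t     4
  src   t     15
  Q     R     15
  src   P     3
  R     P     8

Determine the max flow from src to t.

28

Augment src->t: bottleneck 15. Total 15.
Augment src->R->t: bottleneck 4. Total 19.
Augment src->P->t: bottleneck 3. Total 22.
Augment src->R->P->t: bottleneck 2. Total 24.
Augment src->Q->R->P->t: bottleneck 4. Total 28.
No augmenting path remains in the residual graph.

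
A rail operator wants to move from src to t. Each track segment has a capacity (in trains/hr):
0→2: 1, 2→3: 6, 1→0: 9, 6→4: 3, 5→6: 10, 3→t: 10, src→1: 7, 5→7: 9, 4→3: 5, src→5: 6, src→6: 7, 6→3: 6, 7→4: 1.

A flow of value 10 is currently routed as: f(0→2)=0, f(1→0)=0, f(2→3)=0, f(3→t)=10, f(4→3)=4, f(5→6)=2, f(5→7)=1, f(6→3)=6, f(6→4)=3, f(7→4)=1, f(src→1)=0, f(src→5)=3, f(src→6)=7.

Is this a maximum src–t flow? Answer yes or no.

Yes

Residual reachable from src: {0, 1, 2, 3, 4, 5, 6, 7, src}; t is not reachable.
Saturated cut: 3→t with total capacity 10 = current flow value. Flow is maximum.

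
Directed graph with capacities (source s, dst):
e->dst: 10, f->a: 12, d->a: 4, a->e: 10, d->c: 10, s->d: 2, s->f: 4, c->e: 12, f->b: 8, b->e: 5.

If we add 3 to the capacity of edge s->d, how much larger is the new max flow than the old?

3

Original max flow = 6.
After raising cap(s->d), augmenting paths through that edge carry 3 more units.
New max flow = 9. Increase = 3.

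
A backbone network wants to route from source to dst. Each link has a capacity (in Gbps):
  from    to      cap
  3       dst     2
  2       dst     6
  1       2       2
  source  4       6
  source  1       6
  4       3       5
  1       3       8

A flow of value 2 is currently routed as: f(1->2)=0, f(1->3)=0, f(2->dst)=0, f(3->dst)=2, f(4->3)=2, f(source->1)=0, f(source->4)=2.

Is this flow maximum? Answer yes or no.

No

Residual path source->1->2->dst has bottleneck 2 > 0.
Pushing 2 along it raises the flow to 4, so the given flow is not maximum.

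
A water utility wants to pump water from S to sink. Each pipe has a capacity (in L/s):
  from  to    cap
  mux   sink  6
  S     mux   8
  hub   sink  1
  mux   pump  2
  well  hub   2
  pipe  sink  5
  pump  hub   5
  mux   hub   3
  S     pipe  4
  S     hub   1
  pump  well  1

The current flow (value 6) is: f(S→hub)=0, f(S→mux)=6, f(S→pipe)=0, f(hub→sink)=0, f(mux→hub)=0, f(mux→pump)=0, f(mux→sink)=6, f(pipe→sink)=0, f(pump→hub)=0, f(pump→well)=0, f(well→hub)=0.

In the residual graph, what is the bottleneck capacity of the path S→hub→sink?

1

Residual capacities along the path: S→hub: 1, hub→sink: 1.
Minimum is 1.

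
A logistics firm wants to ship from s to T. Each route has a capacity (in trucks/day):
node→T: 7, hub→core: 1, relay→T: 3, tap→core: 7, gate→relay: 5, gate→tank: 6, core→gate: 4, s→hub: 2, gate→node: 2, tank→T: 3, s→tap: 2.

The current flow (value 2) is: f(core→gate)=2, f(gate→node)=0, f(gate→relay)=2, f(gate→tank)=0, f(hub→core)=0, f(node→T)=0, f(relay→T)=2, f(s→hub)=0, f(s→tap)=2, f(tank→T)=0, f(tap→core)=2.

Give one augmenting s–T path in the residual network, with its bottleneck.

Residual along s→hub→core→gate→relay→T: s→hub: 2, hub→core: 1, core→gate: 2, gate→relay: 3, relay→T: 1.
Bottleneck = min = 1.

s→hub→core→gate→relay→T, bottleneck 1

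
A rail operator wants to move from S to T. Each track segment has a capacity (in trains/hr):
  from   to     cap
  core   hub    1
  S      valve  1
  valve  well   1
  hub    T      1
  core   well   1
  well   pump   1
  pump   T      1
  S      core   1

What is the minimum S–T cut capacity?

Max flow = 2 (via 2 augmenting paths).
In the residual at optimum, the set reachable from S is {S}.
Cut edges: S->valve (cap 1), S->core (cap 1). Sum = 2.

2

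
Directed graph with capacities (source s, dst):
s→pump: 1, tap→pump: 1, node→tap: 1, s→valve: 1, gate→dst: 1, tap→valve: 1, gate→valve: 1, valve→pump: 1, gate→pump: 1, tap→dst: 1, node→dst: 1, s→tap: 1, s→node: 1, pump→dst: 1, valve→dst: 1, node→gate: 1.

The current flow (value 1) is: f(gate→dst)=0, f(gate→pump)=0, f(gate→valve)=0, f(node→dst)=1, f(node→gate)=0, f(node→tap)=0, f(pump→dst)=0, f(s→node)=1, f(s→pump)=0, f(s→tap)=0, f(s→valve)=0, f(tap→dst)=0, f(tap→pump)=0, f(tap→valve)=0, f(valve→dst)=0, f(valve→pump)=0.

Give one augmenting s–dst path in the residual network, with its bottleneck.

Residual along s→tap→dst: s→tap: 1, tap→dst: 1.
Bottleneck = min = 1.

s→tap→dst, bottleneck 1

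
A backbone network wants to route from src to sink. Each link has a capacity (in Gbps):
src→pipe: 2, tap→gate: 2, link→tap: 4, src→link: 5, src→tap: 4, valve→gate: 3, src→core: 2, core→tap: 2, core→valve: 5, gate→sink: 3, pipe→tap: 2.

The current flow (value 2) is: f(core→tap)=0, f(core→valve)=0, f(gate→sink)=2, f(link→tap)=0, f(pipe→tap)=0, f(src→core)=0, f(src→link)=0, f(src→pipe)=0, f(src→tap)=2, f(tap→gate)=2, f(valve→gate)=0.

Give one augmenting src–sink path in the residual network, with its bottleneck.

src→core→valve→gate→sink, bottleneck 1

Residual along src→core→valve→gate→sink: src→core: 2, core→valve: 5, valve→gate: 3, gate→sink: 1.
Bottleneck = min = 1.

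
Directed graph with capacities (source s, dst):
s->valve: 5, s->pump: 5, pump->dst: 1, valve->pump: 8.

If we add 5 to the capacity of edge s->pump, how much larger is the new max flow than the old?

Original max flow = 1.
Edge s->pump does not cross the min cut (source side {pump, s, valve}), so extra capacity there cannot help.
New max flow = 1. Increase = 0.

0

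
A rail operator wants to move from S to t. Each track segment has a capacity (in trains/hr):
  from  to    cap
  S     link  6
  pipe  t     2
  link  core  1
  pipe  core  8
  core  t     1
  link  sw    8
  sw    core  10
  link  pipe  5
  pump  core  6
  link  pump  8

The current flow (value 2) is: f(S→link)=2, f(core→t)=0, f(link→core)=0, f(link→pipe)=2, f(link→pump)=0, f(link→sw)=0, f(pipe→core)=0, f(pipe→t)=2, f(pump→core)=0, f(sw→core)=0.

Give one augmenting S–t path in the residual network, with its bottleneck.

S→link→core→t, bottleneck 1

Residual along S→link→core→t: S→link: 4, link→core: 1, core→t: 1.
Bottleneck = min = 1.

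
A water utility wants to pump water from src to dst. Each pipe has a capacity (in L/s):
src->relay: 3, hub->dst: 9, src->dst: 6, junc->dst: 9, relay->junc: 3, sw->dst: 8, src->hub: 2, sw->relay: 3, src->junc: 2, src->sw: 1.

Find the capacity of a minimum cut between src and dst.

14

Max flow = 14 (via 5 augmenting paths).
In the residual at optimum, the set reachable from src is {src}.
Cut edges: src->sw (cap 1), src->relay (cap 3), src->junc (cap 2), src->hub (cap 2), src->dst (cap 6). Sum = 14.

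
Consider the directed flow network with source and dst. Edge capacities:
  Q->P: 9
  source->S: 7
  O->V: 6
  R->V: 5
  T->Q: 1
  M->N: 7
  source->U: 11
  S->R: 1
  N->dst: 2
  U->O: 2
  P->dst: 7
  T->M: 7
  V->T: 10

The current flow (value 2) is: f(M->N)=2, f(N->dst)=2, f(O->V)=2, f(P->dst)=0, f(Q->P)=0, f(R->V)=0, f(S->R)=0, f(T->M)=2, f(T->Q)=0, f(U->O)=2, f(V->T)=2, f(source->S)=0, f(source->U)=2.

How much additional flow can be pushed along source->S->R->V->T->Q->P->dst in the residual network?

Residual capacities along the path: source->S: 7, S->R: 1, R->V: 5, V->T: 8, T->Q: 1, Q->P: 9, P->dst: 7.
Minimum is 1.

1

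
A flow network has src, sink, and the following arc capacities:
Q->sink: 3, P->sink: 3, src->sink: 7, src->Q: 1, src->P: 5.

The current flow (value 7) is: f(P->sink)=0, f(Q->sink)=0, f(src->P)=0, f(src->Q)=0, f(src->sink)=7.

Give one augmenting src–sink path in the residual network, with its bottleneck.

src->Q->sink, bottleneck 1

Residual along src->Q->sink: src->Q: 1, Q->sink: 3.
Bottleneck = min = 1.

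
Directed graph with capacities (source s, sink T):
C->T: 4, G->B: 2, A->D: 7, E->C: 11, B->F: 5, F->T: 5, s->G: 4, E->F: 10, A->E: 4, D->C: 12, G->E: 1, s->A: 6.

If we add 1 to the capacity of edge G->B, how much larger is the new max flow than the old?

0

Original max flow = 9.
Even with extra capacity on G->B, another cut of capacity 9 remains binding.
New max flow = 9. Increase = 0.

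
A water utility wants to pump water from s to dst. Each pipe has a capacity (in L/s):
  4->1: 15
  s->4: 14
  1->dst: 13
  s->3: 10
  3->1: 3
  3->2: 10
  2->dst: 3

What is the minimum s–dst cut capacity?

16

Max flow = 16 (via 3 augmenting paths).
In the residual at optimum, the set reachable from s is {1, 2, 3, 4, s}.
Cut edges: 2->dst (cap 3), 1->dst (cap 13). Sum = 16.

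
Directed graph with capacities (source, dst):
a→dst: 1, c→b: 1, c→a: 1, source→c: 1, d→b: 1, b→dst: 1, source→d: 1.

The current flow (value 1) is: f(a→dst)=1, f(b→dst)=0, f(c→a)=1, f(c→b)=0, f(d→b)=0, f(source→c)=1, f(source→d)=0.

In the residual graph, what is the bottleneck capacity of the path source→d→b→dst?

1

Residual capacities along the path: source→d: 1, d→b: 1, b→dst: 1.
Minimum is 1.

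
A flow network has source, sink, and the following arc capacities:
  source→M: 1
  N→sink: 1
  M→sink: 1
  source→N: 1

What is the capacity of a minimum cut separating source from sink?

Max flow = 2 (via 2 augmenting paths).
In the residual at optimum, the set reachable from source is {source}.
Cut edges: source→N (cap 1), source→M (cap 1). Sum = 2.

2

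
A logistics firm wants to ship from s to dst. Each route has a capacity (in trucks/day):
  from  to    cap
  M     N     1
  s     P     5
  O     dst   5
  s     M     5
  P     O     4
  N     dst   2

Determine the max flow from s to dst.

Augment s->P->O->dst: bottleneck 4. Total 4.
Augment s->M->N->dst: bottleneck 1. Total 5.
No augmenting path remains in the residual graph.

5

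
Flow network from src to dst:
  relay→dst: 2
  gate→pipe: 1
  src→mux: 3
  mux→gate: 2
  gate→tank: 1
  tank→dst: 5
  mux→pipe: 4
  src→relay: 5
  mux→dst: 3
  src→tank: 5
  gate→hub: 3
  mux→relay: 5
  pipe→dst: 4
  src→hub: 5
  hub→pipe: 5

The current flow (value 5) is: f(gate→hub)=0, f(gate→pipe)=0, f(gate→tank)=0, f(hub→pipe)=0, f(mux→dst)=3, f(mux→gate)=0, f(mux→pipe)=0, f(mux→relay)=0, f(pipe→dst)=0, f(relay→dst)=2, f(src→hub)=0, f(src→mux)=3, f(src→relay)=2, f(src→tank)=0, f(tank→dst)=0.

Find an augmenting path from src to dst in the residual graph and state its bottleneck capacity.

src→tank→dst, bottleneck 5

Residual along src→tank→dst: src→tank: 5, tank→dst: 5.
Bottleneck = min = 5.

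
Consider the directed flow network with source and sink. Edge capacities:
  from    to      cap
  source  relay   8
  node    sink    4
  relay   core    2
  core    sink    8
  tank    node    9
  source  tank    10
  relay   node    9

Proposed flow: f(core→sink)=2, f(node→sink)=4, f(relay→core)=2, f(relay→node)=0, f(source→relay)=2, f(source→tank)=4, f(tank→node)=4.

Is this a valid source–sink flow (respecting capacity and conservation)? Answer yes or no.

Every edge has 0 ≤ f(e) ≤ cap(e).
At each intermediate node, inflow equals outflow.

Yes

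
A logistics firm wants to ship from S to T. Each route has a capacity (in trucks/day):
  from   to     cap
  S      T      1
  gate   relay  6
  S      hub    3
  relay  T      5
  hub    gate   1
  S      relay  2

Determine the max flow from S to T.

4

Augment S->T: bottleneck 1. Total 1.
Augment S->relay->T: bottleneck 2. Total 3.
Augment S->hub->gate->relay->T: bottleneck 1. Total 4.
No augmenting path remains in the residual graph.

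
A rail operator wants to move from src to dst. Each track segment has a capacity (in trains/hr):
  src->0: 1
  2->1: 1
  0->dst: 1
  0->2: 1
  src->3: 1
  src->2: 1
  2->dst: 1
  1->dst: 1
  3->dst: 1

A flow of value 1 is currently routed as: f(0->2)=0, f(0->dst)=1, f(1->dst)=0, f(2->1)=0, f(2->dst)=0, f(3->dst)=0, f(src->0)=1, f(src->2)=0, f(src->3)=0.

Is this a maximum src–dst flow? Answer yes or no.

Residual path src->2->dst has bottleneck 1 > 0.
Pushing 1 along it raises the flow to 2, so the given flow is not maximum.

No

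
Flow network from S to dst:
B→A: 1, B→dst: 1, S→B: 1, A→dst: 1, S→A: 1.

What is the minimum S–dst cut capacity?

2

Max flow = 2 (via 2 augmenting paths).
In the residual at optimum, the set reachable from S is {S}.
Cut edges: S→B (cap 1), S→A (cap 1). Sum = 2.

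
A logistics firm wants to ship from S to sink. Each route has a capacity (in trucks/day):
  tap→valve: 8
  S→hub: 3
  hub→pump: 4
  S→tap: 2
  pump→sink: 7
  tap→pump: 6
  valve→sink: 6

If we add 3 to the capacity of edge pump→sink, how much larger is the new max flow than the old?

0

Original max flow = 5.
Edge pump→sink does not cross the min cut (source side {S}), so extra capacity there cannot help.
New max flow = 5. Increase = 0.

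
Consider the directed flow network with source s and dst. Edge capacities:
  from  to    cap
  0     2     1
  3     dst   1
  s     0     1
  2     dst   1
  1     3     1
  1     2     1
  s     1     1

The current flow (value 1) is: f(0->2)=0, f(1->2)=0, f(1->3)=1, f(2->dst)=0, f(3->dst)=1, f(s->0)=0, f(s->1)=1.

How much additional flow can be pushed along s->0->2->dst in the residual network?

Residual capacities along the path: s->0: 1, 0->2: 1, 2->dst: 1.
Minimum is 1.

1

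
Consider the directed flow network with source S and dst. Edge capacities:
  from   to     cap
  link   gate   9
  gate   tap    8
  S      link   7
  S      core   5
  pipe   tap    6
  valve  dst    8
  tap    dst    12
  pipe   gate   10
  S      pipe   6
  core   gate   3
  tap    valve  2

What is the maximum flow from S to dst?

14

Augment S→pipe→tap→dst: bottleneck 6. Total 6.
Augment S→core→gate→tap→dst: bottleneck 3. Total 9.
Augment S→link→gate→tap→dst: bottleneck 3. Total 12.
Augment S→link→gate→tap→valve→dst: bottleneck 2. Total 14.
No augmenting path remains in the residual graph.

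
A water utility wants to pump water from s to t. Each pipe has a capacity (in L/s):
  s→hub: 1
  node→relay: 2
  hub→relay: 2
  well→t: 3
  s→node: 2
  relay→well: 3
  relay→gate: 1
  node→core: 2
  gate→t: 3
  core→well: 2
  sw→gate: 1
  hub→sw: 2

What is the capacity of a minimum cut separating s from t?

Max flow = 3 (via 2 augmenting paths).
In the residual at optimum, the set reachable from s is {s}.
Cut edges: s→node (cap 2), s→hub (cap 1). Sum = 3.

3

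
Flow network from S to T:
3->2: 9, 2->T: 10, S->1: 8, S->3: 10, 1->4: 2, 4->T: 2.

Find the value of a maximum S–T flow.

11

Augment S->3->2->T: bottleneck 9. Total 9.
Augment S->1->4->T: bottleneck 2. Total 11.
No augmenting path remains in the residual graph.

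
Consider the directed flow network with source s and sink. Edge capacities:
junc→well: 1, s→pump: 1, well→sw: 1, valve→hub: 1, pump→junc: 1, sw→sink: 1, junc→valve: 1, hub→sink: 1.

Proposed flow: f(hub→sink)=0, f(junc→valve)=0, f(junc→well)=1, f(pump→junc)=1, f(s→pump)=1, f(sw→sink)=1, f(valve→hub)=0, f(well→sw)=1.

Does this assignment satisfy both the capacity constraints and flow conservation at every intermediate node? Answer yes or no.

Yes

Every edge has 0 ≤ f(e) ≤ cap(e).
At each intermediate node, inflow equals outflow.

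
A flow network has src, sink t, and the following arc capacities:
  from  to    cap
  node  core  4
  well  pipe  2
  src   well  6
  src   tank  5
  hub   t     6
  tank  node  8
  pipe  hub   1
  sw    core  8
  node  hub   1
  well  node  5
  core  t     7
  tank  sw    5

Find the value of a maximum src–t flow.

Augment src->well->pipe->hub->t: bottleneck 1. Total 1.
Augment src->well->node->hub->t: bottleneck 1. Total 2.
Augment src->well->node->core->t: bottleneck 4. Total 6.
Augment src->tank->sw->core->t: bottleneck 3. Total 9.
No augmenting path remains in the residual graph.

9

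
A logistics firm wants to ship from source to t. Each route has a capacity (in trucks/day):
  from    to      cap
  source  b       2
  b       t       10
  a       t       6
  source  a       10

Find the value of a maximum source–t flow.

Augment source->a->t: bottleneck 6. Total 6.
Augment source->b->t: bottleneck 2. Total 8.
No augmenting path remains in the residual graph.

8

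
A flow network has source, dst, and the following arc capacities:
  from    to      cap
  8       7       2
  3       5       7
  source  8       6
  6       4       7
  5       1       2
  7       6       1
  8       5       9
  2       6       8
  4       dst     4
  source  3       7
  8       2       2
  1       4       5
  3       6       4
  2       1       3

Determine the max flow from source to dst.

Augment source->3->6->4->dst: bottleneck 4. Total 4.
No augmenting path remains in the residual graph.

4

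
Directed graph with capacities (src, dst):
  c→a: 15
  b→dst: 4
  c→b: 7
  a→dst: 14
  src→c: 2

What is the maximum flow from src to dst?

Augment src→c→a→dst: bottleneck 2. Total 2.
No augmenting path remains in the residual graph.

2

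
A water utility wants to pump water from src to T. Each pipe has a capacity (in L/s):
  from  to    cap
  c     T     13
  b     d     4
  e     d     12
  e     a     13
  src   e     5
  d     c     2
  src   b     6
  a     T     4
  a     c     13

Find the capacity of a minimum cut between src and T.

Max flow = 7 (via 4 augmenting paths).
In the residual at optimum, the set reachable from src is {b, d, src}.
Cut edges: src->e (cap 5), d->c (cap 2). Sum = 7.

7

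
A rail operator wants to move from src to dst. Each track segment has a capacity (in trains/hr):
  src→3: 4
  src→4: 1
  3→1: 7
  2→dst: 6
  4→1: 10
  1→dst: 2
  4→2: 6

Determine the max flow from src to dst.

Augment src→3→1→dst: bottleneck 2. Total 2.
Augment src→4→2→dst: bottleneck 1. Total 3.
No augmenting path remains in the residual graph.

3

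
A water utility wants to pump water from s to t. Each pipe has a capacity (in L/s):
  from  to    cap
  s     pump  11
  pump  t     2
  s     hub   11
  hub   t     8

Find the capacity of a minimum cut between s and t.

Max flow = 10 (via 2 augmenting paths).
In the residual at optimum, the set reachable from s is {hub, pump, s}.
Cut edges: pump->t (cap 2), hub->t (cap 8). Sum = 10.

10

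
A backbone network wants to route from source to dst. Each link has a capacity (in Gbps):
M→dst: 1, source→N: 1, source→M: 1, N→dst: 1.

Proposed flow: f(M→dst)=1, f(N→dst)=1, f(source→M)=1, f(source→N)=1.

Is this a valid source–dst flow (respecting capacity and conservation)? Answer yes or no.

Every edge has 0 ≤ f(e) ≤ cap(e).
At each intermediate node, inflow equals outflow.

Yes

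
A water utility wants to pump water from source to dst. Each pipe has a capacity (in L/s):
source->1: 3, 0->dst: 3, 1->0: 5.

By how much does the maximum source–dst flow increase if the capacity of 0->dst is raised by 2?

0

Original max flow = 3.
Edge 0->dst does not cross the min cut (source side {source}), so extra capacity there cannot help.
New max flow = 3. Increase = 0.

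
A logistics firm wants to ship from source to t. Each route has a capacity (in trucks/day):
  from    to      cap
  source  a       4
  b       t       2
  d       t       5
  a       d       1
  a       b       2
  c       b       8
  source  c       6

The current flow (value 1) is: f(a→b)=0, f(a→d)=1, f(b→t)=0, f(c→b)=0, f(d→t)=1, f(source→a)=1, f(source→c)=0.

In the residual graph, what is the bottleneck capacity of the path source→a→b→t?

2

Residual capacities along the path: source→a: 3, a→b: 2, b→t: 2.
Minimum is 2.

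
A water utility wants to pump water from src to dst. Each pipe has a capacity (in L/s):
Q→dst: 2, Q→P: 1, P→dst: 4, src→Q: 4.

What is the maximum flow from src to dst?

Augment src→Q→dst: bottleneck 2. Total 2.
Augment src→Q→P→dst: bottleneck 1. Total 3.
No augmenting path remains in the residual graph.

3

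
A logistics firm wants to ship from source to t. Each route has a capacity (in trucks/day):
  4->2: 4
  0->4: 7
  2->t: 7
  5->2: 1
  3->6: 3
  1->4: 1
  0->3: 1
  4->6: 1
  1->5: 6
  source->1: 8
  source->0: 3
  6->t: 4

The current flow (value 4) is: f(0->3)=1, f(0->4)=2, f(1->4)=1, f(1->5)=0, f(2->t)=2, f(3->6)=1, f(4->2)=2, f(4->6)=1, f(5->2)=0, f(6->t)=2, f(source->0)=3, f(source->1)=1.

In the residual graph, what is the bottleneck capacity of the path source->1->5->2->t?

Residual capacities along the path: source->1: 7, 1->5: 6, 5->2: 1, 2->t: 5.
Minimum is 1.

1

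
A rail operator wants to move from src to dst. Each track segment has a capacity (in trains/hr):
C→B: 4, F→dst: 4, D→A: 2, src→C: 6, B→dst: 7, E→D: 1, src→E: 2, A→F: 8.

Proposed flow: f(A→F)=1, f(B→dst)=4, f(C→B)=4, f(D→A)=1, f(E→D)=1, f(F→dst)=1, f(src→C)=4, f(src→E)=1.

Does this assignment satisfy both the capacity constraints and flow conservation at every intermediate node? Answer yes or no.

Yes

Every edge has 0 ≤ f(e) ≤ cap(e).
At each intermediate node, inflow equals outflow.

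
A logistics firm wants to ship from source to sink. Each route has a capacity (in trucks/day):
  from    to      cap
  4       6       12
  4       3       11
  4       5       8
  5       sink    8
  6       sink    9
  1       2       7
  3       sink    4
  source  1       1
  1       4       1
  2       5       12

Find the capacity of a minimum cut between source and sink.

1

Max flow = 1 (via 1 augmenting path).
In the residual at optimum, the set reachable from source is {source}.
Cut edges: source->1 (cap 1). Sum = 1.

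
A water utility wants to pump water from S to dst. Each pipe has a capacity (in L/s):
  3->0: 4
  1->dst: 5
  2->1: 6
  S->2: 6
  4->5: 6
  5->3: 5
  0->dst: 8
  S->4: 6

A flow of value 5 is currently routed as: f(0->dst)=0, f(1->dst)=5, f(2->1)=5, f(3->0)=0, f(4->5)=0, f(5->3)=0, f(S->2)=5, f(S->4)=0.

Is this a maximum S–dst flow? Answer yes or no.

Residual path S->4->5->3->0->dst has bottleneck 4 > 0.
Pushing 4 along it raises the flow to 9, so the given flow is not maximum.

No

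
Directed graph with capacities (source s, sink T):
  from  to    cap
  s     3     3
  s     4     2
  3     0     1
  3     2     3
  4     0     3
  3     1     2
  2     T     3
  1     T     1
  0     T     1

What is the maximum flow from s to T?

Augment s→3→1→T: bottleneck 1. Total 1.
Augment s→3→2→T: bottleneck 2. Total 3.
Augment s→4→0→T: bottleneck 1. Total 4.
No augmenting path remains in the residual graph.

4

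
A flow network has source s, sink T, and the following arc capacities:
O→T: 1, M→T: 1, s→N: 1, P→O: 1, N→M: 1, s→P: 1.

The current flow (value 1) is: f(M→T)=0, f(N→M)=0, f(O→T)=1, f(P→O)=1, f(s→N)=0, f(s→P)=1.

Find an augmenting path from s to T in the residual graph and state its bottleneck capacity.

s→N→M→T, bottleneck 1

Residual along s→N→M→T: s→N: 1, N→M: 1, M→T: 1.
Bottleneck = min = 1.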